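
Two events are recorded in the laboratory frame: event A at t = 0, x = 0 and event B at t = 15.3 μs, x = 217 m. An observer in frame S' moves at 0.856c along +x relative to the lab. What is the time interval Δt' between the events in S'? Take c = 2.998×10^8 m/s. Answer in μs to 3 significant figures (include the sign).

Δt' ≈ 28.4 μs

γ = 1/√(1 − 0.856²) = 1.9343
Δt' = γ(Δt − vΔx/c²) = 1.9343 × (15.3 μs − 0.856×217 m / (2.998×10^8 m/s))
= 1.9343 × (14.680 μs) = 28.4 μs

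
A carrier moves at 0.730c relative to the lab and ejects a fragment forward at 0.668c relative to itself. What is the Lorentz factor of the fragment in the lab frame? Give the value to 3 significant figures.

γ ≈ 2.92

u_lab = (0.668 + 0.730)/(1 + 0.668×0.730) = 1.398/1.48764 = 0.939743
γ = 1/√(1 − 0.939743²) = 2.92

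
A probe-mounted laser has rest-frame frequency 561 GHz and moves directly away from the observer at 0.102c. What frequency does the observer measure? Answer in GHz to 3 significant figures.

Relativistic Doppler: f_obs = f_src √((1−β)/(1+β))
= 561 × √(0.89800/1.1020) = 561 × 0.90271 = 506 GHz

f_obs ≈ 506 GHz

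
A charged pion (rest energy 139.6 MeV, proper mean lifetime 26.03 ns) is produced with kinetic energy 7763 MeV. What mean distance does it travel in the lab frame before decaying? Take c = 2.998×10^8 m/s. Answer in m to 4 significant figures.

γ = 1 + K/(m₀c²) = 1 + 7763/139.6 = 56.6089
β = √(1 − 1/γ²) = 0.999844
Dilated lifetime: γτ₀ = 56.6089 × 26.03 ns = 1473.53 ns
d = βc·γτ₀ = 0.999844 × (2.998×10^8 m/s) × 1.47353×10^-6 s = 441.7 m

d ≈ 441.7 m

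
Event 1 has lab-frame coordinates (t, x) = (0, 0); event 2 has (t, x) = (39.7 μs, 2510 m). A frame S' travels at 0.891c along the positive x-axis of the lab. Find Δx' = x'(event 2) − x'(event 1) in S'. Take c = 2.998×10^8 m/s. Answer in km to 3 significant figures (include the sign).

γ = 1/√(1 − 0.891²) = 2.2026
Δx' = γ(Δx − vΔt) = 2.2026 × (2510 m − 0.891×(2.998×10^8 m/s)×39.7×10^-6 s)
= 2.2026 × (-8094.7 m) = -17.8 km

Δx' ≈ -17.8 km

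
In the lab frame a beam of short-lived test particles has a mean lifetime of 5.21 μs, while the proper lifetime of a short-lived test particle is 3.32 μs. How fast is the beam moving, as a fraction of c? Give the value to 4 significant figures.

β ≈ 0.7707

γ = Δt/τ₀ = 5.21/3.32 = 1.56928
β = √(1 − 1/γ²) = √(1 − 1/1.56928²) = 0.7707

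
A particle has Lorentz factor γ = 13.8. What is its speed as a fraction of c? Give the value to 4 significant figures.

β ≈ 0.9974

β = √(1 − 1/γ²) = √(1 − 1/13.8²) = √(0.994749) = 0.9974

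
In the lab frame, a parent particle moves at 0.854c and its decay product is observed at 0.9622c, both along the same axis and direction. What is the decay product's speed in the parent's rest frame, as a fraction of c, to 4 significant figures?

Inverse velocity addition: u' = (u − v)/(1 − uv/c²)
= (0.9622 − 0.854)/(1 − 0.9622×0.854) = 0.1082/0.178281 = 0.6069

u' ≈ 0.6069c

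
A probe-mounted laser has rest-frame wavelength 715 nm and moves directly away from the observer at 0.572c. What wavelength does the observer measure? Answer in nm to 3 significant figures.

Relativistic Doppler: λ_obs = λ_src √((1+β)/(1−β))
= 715 × √(1.5720/0.42800) = 715 × 1.9165 = 1370 nm

λ_obs ≈ 1370 nm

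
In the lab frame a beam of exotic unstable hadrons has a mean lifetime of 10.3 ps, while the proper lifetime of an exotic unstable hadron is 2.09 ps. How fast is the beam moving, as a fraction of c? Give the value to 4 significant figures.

β ≈ 0.9792

γ = Δt/τ₀ = 10.3/2.09 = 4.92823
β = √(1 − 1/γ²) = √(1 − 1/4.92823²) = 0.9792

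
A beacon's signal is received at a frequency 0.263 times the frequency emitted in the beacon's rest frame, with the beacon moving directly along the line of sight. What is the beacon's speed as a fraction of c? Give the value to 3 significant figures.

f_obs/f_src = √((1−β)/(1+β)) = 0.263  ⇒  (1−β)/(1+β) = 0.069169
β = |1 − D²|/(1 + D²) = |1 − 0.069169|/(1 + 0.069169) = 0.871

β ≈ 0.871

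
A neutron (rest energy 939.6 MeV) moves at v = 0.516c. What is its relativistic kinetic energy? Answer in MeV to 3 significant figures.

K ≈ 157 MeV

γ = 1/√(1 − 0.516²) = 1.1674
K = (γ − 1)m₀c² = (1.1674 − 1) × 939.6 MeV = 0.16742 × 939.6 MeV = 157 MeV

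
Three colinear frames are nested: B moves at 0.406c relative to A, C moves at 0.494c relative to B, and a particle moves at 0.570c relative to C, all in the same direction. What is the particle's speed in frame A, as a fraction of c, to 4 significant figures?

Compose boost 2: (0.494 + 0.406)/(1 + 0.494×0.406) = 0.9000/1.20056 = 0.749648
Compose boost 3: (0.570 + 0.749648)/(1 + 0.570×0.749648) = 1.31965/1.42730 = 0.9246

u ≈ 0.9246c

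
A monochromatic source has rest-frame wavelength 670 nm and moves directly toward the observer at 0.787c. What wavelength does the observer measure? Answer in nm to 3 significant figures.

λ_obs ≈ 231 nm

Relativistic Doppler: λ_obs = λ_src √((1−β)/(1+β))
= 670 × √(0.21300/1.7870) = 670 × 0.34525 = 231 nm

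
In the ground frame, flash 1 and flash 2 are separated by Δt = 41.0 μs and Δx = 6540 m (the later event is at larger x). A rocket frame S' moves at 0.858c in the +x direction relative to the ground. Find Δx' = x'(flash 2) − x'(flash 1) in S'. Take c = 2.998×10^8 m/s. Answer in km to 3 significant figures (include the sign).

γ = 1/√(1 − 0.858²) = 1.9469
Δx' = γ(Δx − vΔt) = 1.9469 × (6540 m − 0.858×(2.998×10^8 m/s)×41.0×10^-6 s)
= 1.9469 × (-4006.4 m) = -7.80 km

Δx' ≈ -7.80 km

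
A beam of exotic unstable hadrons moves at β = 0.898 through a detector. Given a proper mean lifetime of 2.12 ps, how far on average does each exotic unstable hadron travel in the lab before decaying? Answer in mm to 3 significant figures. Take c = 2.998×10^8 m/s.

γ = 1/√(1 − 0.898²) = 2.2728
Dilated lifetime: Δt = γτ₀ = 2.2728 × 2.12 ps = 4.8182 ps
d = vΔt = 0.898c × 4.8182 ps = 2.6922×10^8 m/s × 4.8182×10^-12 s = 1.30 mm

d ≈ 1.30 mm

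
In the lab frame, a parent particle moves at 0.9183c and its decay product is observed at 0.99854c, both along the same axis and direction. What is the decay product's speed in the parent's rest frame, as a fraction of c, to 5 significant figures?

Inverse velocity addition: u' = (u − v)/(1 − uv/c²)
= (0.99854 − 0.9183)/(1 − 0.99854×0.9183) = 0.080240/0.08304072 = 0.96627

u' ≈ 0.96627c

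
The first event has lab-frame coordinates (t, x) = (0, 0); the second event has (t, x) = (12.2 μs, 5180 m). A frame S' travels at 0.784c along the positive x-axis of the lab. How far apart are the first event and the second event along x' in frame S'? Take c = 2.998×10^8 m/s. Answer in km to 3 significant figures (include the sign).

γ = 1/√(1 − 0.784²) = 1.6109
Δx' = γ(Δx − vΔt) = 1.6109 × (5180 m − 0.784×(2.998×10^8 m/s)×12.2×10^-6 s)
= 1.6109 × (2312.5 m) = 3.73 km

Δx' ≈ 3.73 km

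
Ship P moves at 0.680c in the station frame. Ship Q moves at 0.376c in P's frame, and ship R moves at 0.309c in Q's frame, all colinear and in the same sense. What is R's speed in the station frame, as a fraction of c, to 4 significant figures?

u ≈ 0.9128c

Compose boost 2: (0.376 + 0.680)/(1 + 0.376×0.680) = 1.056/1.25568 = 0.840979
Compose boost 3: (0.309 + 0.840979)/(1 + 0.309×0.840979) = 1.14998/1.25986 = 0.9128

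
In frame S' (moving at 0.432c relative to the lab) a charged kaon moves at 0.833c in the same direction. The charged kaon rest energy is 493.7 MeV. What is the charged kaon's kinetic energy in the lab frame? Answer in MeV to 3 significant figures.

u_lab = (0.833 + 0.432)/(1 + 0.833×0.432) = 0.930246
γ = 1/√(1 − 0.930246²) = 2.7253
K = (γ − 1)m₀c² = (2.7253 − 1) × 493.7 = 1.7253 × 493.7 = 852 MeV

K ≈ 852 MeV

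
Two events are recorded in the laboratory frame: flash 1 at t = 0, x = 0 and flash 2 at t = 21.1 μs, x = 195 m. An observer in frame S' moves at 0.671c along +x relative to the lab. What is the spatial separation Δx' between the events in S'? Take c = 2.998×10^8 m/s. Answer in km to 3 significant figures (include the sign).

Δx' ≈ -5.46 km

γ = 1/√(1 − 0.671²) = 1.3487
Δx' = γ(Δx − vΔt) = 1.3487 × (195 m − 0.671×(2.998×10^8 m/s)×21.1×10^-6 s)
= 1.3487 × (-4049.6 m) = -5.46 km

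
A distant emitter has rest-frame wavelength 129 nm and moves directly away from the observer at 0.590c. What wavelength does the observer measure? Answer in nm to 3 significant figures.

λ_obs ≈ 254 nm

Relativistic Doppler: λ_obs = λ_src √((1+β)/(1−β))
= 129 × √(1.5900/0.41000) = 129 × 1.9693 = 254 nm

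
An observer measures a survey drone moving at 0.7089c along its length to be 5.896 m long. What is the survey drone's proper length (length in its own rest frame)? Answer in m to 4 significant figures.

γ = 1/√(1 − 0.7089²) = 1.41782
L₀ = γL = 1.41782 × 5.896 = 8.359 m

L₀ ≈ 8.359 m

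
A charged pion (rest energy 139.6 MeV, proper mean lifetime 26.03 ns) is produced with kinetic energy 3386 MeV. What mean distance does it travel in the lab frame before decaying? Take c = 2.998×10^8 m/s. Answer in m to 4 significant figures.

d ≈ 196.9 m

γ = 1 + K/(m₀c²) = 1 + 3386/139.6 = 25.2550
β = √(1 − 1/γ²) = 0.999216
Dilated lifetime: γτ₀ = 25.2550 × 26.03 ns = 657.388 ns
d = βc·γτ₀ = 0.999216 × (2.998×10^8 m/s) × 6.57388×10^-7 s = 196.9 m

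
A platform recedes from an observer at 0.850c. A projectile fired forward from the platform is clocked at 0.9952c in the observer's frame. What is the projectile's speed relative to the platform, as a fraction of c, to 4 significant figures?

u' ≈ 0.9424c

Inverse velocity addition: u' = (u − v)/(1 − uv/c²)
= (0.9952 − 0.850)/(1 − 0.9952×0.850) = 0.1452/0.154080 = 0.9424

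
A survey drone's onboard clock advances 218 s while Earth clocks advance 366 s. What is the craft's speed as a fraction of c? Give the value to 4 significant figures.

β ≈ 0.8033

γ = Δt/τ₀ = 366/218 = 1.67890
β = √(1 − 1/γ²) = √(1 − 1/1.67890²) = 0.8033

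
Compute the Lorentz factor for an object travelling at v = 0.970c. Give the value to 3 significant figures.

γ ≈ 4.11

γ = 1/√(1 − β²) = 1/√(1 − 0.970²) = 1/√(0.059100) = 4.11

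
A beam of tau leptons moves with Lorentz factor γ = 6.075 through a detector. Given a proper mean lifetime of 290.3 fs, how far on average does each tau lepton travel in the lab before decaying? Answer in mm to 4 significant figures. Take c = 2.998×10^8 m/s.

d ≈ 0.5215 mm

β = √(1 − 1/γ²) = √(1 − 1/6.075²) = 0.986359
Dilated lifetime: Δt = γτ₀ = 6.075 × 290.3 fs = 1763.57 fs
d = vΔt = 0.986359c × 1763.57 fs = 2.95710×10^8 m/s × 1.76357×10^-12 s = 0.5215 mm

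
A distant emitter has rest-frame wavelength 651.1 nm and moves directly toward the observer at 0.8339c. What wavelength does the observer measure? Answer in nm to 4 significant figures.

Relativistic Doppler: λ_obs = λ_src √((1−β)/(1+β))
= 651.1 × √(0.166100/1.83390) = 651.1 × 0.300952 = 195.9 nm

λ_obs ≈ 195.9 nm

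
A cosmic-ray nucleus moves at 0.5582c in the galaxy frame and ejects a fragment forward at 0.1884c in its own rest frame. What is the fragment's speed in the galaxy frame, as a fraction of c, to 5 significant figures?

u ≈ 0.67556c

Compose boost 2: (0.1884 + 0.5582)/(1 + 0.1884×0.5582) = 0.74660/1.105165 = 0.67556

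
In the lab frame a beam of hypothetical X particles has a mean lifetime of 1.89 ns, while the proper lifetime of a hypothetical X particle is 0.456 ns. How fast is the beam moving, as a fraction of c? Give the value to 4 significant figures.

γ = Δt/τ₀ = 1.89/0.456 = 4.14474
β = √(1 − 1/γ²) = √(1 − 1/4.14474²) = 0.9705

β ≈ 0.9705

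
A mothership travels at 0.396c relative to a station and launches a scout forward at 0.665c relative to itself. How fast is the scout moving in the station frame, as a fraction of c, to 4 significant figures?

u ≈ 0.8398c

Compose boost 2: (0.665 + 0.396)/(1 + 0.665×0.396) = 1.061/1.26334 = 0.8398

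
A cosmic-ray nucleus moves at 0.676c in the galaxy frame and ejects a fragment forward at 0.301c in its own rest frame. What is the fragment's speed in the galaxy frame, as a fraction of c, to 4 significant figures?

u ≈ 0.8118c

Compose boost 2: (0.301 + 0.676)/(1 + 0.301×0.676) = 0.9770/1.20348 = 0.8118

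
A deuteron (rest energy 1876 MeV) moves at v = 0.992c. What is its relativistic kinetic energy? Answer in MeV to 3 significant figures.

γ = 1/√(1 − 0.992²) = 7.9216
K = (γ − 1)m₀c² = (7.9216 − 1) × 1876 MeV = 6.9216 × 1876 MeV = 13000 MeV

K ≈ 13000 MeV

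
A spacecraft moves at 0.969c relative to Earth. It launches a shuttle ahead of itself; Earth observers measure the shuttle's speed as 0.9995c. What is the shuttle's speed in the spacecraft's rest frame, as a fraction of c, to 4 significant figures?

u' ≈ 0.9687c

Inverse velocity addition: u' = (u − v)/(1 − uv/c²)
= (0.9995 − 0.969)/(1 − 0.9995×0.969) = 0.03050/0.0314845 = 0.9687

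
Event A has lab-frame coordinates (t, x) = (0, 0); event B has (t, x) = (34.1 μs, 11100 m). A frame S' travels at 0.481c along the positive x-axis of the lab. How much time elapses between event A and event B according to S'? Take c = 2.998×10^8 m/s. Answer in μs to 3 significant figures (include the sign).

γ = 1/√(1 − 0.481²) = 1.1406
Δt' = γ(Δt − vΔx/c²) = 1.1406 × (34.1 μs − 0.481×11100 m / (2.998×10^8 m/s))
= 1.1406 × (16.291 μs) = 18.6 μs

Δt' ≈ 18.6 μs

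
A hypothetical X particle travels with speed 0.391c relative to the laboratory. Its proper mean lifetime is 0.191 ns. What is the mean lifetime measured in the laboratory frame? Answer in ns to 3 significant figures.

γ = 1/√(1 − 0.391²) = 1.0865
Time dilation: Δt = γτ₀ = 1.0865 × 0.191 ns = 0.208 ns

Δt ≈ 0.208 ns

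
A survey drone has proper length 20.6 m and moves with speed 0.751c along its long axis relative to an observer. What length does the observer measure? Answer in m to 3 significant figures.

γ = 1/√(1 − 0.751²) = 1.5145
Length contraction: L = L₀/γ = 20.6/1.5145 = 13.6 m

L ≈ 13.6 m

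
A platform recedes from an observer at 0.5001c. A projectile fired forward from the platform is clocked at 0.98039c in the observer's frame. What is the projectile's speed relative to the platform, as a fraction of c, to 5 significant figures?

Inverse velocity addition: u' = (u − v)/(1 − uv/c²)
= (0.98039 − 0.5001)/(1 − 0.98039×0.5001) = 0.48029/0.5097070 = 0.94229

u' ≈ 0.94229c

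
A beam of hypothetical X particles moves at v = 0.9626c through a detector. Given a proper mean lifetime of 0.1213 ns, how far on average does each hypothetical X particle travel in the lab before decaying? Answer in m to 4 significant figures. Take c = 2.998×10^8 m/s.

γ = 1/√(1 − 0.9626²) = 3.69104
Dilated lifetime: Δt = γτ₀ = 3.69104 × 0.1213 ns = 0.447723 ns
d = vΔt = 0.9626c × 0.447723 ns = 2.88587×10^8 m/s × 4.47723×10^-10 s = 0.1292 m

d ≈ 0.1292 m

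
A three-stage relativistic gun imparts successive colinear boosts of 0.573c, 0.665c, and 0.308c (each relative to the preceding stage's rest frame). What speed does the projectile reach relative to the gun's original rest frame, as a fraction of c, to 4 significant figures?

Compose boost 2: (0.665 + 0.573)/(1 + 0.665×0.573) = 1.238/1.38104 = 0.896423
Compose boost 3: (0.308 + 0.896423)/(1 + 0.308×0.896423) = 1.20442/1.27610 = 0.9438

u ≈ 0.9438c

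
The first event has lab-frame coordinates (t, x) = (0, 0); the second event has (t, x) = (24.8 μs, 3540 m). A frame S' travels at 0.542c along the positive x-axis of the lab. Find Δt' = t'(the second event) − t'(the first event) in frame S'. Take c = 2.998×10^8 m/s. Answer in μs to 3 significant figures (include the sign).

Δt' ≈ 21.9 μs

γ = 1/√(1 − 0.542²) = 1.1899
Δt' = γ(Δt − vΔx/c²) = 1.1899 × (24.8 μs − 0.542×3540 m / (2.998×10^8 m/s))
= 1.1899 × (18.400 μs) = 21.9 μs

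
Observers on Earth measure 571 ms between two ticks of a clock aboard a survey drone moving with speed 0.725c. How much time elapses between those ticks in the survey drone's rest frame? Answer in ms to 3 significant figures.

γ = 1/√(1 − 0.725²) = 1.4519
Proper time: τ₀ = Δt/γ = 571/1.4519 = 393 ms

τ₀ ≈ 393 ms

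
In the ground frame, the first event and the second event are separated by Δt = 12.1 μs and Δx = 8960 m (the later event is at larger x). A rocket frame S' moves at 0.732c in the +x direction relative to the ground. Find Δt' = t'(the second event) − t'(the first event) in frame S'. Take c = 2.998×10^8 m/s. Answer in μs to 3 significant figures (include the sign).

Δt' ≈ -14.4 μs

γ = 1/√(1 − 0.732²) = 1.4678
Δt' = γ(Δt − vΔx/c²) = 1.4678 × (12.1 μs − 0.732×8960 m / (2.998×10^8 m/s))
= 1.4678 × (-9.7770 μs) = -14.4 μs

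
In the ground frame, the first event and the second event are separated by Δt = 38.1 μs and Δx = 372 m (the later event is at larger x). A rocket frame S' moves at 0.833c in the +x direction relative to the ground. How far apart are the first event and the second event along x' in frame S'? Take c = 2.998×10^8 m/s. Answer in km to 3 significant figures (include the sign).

γ = 1/√(1 − 0.833²) = 1.8074
Δx' = γ(Δx − vΔt) = 1.8074 × (372 m − 0.833×(2.998×10^8 m/s)×38.1×10^-6 s)
= 1.8074 × (-9142.8 m) = -16.5 km

Δx' ≈ -16.5 km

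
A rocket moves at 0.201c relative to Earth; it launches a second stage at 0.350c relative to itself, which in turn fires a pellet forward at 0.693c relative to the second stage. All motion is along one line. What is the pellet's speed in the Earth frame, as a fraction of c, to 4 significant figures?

Compose boost 2: (0.350 + 0.201)/(1 + 0.350×0.201) = 0.5510/1.07035 = 0.514785
Compose boost 3: (0.693 + 0.514785)/(1 + 0.693×0.514785) = 1.20778/1.35675 = 0.8902

u ≈ 0.8902c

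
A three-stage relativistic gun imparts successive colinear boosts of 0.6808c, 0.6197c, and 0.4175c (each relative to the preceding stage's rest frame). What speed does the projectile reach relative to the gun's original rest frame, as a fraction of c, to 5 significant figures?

u ≈ 0.96401c

Compose boost 2: (0.6197 + 0.6808)/(1 + 0.6197×0.6808) = 1.3005/1.421892 = 0.9146266
Compose boost 3: (0.4175 + 0.9146266)/(1 + 0.4175×0.9146266) = 1.332127/1.381857 = 0.96401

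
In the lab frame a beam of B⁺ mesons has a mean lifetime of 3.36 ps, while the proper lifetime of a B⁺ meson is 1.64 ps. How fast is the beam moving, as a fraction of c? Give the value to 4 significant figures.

β ≈ 0.8728

γ = Δt/τ₀ = 3.36/1.64 = 2.04878
β = √(1 − 1/γ²) = √(1 − 1/2.04878²) = 0.8728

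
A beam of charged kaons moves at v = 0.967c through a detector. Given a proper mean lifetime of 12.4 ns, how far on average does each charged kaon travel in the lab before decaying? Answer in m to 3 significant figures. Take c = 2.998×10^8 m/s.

γ = 1/√(1 − 0.967²) = 3.9250
Dilated lifetime: Δt = γτ₀ = 3.9250 × 12.4 ns = 48.670 ns
d = vΔt = 0.967c × 48.670 ns = 2.8991×10^8 m/s × 4.8670×10^-8 s = 14.1 m

d ≈ 14.1 m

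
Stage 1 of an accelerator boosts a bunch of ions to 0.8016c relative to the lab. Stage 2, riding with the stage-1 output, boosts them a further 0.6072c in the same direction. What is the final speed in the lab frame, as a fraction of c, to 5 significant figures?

u ≈ 0.94758c

Compose boost 2: (0.6072 + 0.8016)/(1 + 0.6072×0.8016) = 1.4088/1.486732 = 0.94758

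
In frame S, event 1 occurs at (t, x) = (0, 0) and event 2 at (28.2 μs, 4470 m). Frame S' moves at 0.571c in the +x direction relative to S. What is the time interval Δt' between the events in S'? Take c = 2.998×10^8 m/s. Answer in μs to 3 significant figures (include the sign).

γ = 1/√(1 − 0.571²) = 1.2181
Δt' = γ(Δt − vΔx/c²) = 1.2181 × (28.2 μs − 0.571×4470 m / (2.998×10^8 m/s))
= 1.2181 × (19.686 μs) = 24.0 μs

Δt' ≈ 24.0 μs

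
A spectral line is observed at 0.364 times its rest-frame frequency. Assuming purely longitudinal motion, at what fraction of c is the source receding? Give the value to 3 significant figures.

β ≈ 0.766

f_obs/f_src = √((1−β)/(1+β)) = 0.364  ⇒  (1−β)/(1+β) = 0.13250
β = |1 − D²|/(1 + D²) = |1 − 0.13250|/(1 + 0.13250) = 0.766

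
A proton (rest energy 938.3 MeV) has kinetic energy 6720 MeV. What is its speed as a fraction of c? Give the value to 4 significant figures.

β ≈ 0.9925

γ = 1 + K/(m₀c²) = 1 + 6720/938.3 = 8.16189
β = √(1 − 1/γ²) = 0.9925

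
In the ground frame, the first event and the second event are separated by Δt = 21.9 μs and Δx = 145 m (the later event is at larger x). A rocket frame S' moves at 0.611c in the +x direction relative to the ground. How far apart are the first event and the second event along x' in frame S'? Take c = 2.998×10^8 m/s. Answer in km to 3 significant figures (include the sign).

Δx' ≈ -4.88 km

γ = 1/√(1 − 0.611²) = 1.2632
Δx' = γ(Δx − vΔt) = 1.2632 × (145 m − 0.611×(2.998×10^8 m/s)×21.9×10^-6 s)
= 1.2632 × (-3866.6 m) = -4.88 km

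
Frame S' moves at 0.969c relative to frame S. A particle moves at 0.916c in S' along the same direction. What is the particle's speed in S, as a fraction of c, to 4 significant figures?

Relativistic velocity addition: u = (u' + v)/(1 + u'v/c²)
= (0.916 + 0.969)/(1 + 0.916×0.969) = 1.885/1.88760 = 0.9986

u ≈ 0.9986c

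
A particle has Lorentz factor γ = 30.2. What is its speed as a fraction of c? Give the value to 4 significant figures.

β ≈ 0.9995

β = √(1 − 1/γ²) = √(1 − 1/30.2²) = √(0.998904) = 0.9995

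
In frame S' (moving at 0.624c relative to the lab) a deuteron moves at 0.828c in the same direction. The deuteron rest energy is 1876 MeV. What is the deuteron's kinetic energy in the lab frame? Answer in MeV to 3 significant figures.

u_lab = (0.828 + 0.624)/(1 + 0.828×0.624) = 0.957359
γ = 1/√(1 − 0.957359²) = 3.4614
K = (γ − 1)m₀c² = (3.4614 − 1) × 1876 = 2.4614 × 1876 = 4620 MeV

K ≈ 4620 MeV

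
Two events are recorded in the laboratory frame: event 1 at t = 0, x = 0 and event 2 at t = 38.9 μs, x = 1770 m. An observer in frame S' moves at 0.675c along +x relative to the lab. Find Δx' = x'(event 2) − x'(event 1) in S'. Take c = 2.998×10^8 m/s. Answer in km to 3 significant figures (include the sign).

Δx' ≈ -8.27 km

γ = 1/√(1 − 0.675²) = 1.3553
Δx' = γ(Δx − vΔt) = 1.3553 × (1770 m − 0.675×(2.998×10^8 m/s)×38.9×10^-6 s)
= 1.3553 × (-6102.0 m) = -8.27 km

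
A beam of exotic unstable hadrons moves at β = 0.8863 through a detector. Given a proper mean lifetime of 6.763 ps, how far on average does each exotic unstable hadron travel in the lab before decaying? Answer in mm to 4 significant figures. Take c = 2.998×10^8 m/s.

d ≈ 3.880 mm

γ = 1/√(1 − 0.8863²) = 2.15931
Dilated lifetime: Δt = γτ₀ = 2.15931 × 6.763 ps = 14.6034 ps
d = vΔt = 0.8863c × 14.6034 ps = 2.65713×10^8 m/s × 1.46034×10^-11 s = 3.880 mm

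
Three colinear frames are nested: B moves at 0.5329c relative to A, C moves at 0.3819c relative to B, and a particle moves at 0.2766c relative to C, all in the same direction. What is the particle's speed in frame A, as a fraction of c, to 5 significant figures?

u ≈ 0.85661c

Compose boost 2: (0.3819 + 0.5329)/(1 + 0.3819×0.5329) = 0.91480/1.203515 = 0.7601072
Compose boost 3: (0.2766 + 0.7601072)/(1 + 0.2766×0.7601072) = 1.036707/1.210246 = 0.85661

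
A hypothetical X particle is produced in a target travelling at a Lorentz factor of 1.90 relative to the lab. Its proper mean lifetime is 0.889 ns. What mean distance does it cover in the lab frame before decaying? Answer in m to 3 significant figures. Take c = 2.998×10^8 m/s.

d ≈ 0.431 m

β = √(1 − 1/γ²) = √(1 − 1/1.90²) = 0.85029
Dilated lifetime: Δt = γτ₀ = 1.90 × 0.889 ns = 1.6891 ns
d = vΔt = 0.85029c × 1.6891 ns = 2.5492×10^8 m/s × 1.6891×10^-9 s = 0.431 m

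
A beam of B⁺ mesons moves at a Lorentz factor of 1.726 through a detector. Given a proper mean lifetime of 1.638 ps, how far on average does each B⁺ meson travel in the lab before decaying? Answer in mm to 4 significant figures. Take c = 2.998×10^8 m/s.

β = √(1 − 1/γ²) = √(1 − 1/1.726²) = 0.815062
Dilated lifetime: Δt = γτ₀ = 1.726 × 1.638 ps = 2.82719 ps
d = vΔt = 0.815062c × 2.82719 ps = 2.44355×10^8 m/s × 2.82719×10^-12 s = 0.6908 mm

d ≈ 0.6908 mm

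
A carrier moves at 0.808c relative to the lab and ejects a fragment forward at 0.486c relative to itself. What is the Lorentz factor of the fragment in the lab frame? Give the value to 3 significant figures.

γ ≈ 2.70

u_lab = (0.486 + 0.808)/(1 + 0.486×0.808) = 1.294/1.39269 = 0.929138
γ = 1/√(1 − 0.929138²) = 2.70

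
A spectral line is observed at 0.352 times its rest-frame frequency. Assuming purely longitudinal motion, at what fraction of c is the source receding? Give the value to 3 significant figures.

β ≈ 0.780

f_obs/f_src = √((1−β)/(1+β)) = 0.352  ⇒  (1−β)/(1+β) = 0.12390
β = |1 − D²|/(1 + D²) = |1 − 0.12390|/(1 + 0.12390) = 0.780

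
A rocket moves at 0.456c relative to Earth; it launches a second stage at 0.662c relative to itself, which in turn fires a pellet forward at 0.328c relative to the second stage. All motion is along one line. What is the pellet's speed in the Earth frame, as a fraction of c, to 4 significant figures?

Compose boost 2: (0.662 + 0.456)/(1 + 0.662×0.456) = 1.118/1.30187 = 0.858763
Compose boost 3: (0.328 + 0.858763)/(1 + 0.328×0.858763) = 1.18676/1.28167 = 0.9259

u ≈ 0.9259c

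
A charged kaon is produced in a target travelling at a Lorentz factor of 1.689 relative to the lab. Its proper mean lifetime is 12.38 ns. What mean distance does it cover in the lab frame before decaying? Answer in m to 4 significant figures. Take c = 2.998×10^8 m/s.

d ≈ 5.052 m

β = √(1 − 1/γ²) = √(1 − 1/1.689²) = 0.805889
Dilated lifetime: Δt = γτ₀ = 1.689 × 12.38 ns = 20.9098 ns
d = vΔt = 0.805889c × 20.9098 ns = 2.41606×10^8 m/s × 2.09098×10^-8 s = 5.052 m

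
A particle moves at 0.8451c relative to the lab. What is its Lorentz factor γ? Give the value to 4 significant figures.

γ = 1/√(1 − β²) = 1/√(1 − 0.8451²) = 1/√(0.285806) = 1.871

γ ≈ 1.871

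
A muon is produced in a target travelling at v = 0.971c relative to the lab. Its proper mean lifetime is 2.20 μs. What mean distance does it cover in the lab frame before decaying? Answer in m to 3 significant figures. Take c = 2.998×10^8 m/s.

γ = 1/√(1 − 0.971²) = 4.1827
Dilated lifetime: Δt = γτ₀ = 4.1827 × 2.20 μs = 9.2020 μs
d = vΔt = 0.971c × 9.2020 μs = 2.9111×10^8 m/s × 9.2020×10^-6 s = 2680 m

d ≈ 2680 m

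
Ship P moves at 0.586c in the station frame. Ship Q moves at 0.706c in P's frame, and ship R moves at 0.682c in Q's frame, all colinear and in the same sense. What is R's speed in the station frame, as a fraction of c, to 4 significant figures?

u ≈ 0.9831c

Compose boost 2: (0.706 + 0.586)/(1 + 0.706×0.586) = 1.292/1.41372 = 0.913903
Compose boost 3: (0.682 + 0.913903)/(1 + 0.682×0.913903) = 1.59590/1.62328 = 0.9831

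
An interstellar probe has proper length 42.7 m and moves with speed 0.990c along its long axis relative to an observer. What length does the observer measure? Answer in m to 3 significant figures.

L ≈ 6.02 m

γ = 1/√(1 − 0.990²) = 7.0888
Length contraction: L = L₀/γ = 42.7/7.0888 = 6.02 m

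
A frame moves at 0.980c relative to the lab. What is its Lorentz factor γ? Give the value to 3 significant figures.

γ ≈ 5.03

γ = 1/√(1 − β²) = 1/√(1 − 0.980²) = 1/√(0.039600) = 5.03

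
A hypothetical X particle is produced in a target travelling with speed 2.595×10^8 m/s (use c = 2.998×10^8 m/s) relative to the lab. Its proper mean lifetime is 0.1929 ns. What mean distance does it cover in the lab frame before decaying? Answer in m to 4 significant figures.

β = v/c = 2.595×10^8 / 2.998×10^8 = 0.865577
γ = 1/√(1 − 0.865577²) = 1.99690
Dilated lifetime: Δt = γτ₀ = 1.99690 × 0.1929 ns = 0.385202 ns
d = vΔt = 0.865577c × 0.385202 ns = 2.59500×10^8 m/s × 3.85202×10^-10 s = 0.09996 m

d ≈ 0.09996 m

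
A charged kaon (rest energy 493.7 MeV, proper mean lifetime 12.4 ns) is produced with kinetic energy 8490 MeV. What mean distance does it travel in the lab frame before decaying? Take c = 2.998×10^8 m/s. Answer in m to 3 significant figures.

γ = 1 + K/(m₀c²) = 1 + 8490/493.7 = 18.197
β = √(1 − 1/γ²) = 0.99849
Dilated lifetime: γτ₀ = 18.197 × 12.4 ns = 225.64 ns
d = βc·γτ₀ = 0.99849 × (2.998×10^8 m/s) × 2.2564×10^-7 s = 67.5 m

d ≈ 67.5 m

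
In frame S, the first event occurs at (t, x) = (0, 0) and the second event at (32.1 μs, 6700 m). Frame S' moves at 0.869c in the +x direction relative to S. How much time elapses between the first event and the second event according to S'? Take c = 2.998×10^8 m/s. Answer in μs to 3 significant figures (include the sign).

Δt' ≈ 25.6 μs

γ = 1/√(1 − 0.869²) = 2.0210
Δt' = γ(Δt − vΔx/c²) = 2.0210 × (32.1 μs − 0.869×6700 m / (2.998×10^8 m/s))
= 2.0210 × (12.679 μs) = 25.6 μs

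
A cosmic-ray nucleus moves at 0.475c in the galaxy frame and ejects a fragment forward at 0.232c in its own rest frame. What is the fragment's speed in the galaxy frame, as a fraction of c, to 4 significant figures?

Compose boost 2: (0.232 + 0.475)/(1 + 0.232×0.475) = 0.7070/1.11020 = 0.6368

u ≈ 0.6368c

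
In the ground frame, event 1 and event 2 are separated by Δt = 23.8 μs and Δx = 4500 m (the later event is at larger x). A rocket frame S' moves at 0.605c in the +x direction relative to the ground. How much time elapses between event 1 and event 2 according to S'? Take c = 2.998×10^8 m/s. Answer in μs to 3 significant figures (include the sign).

γ = 1/√(1 − 0.605²) = 1.2559
Δt' = γ(Δt − vΔx/c²) = 1.2559 × (23.8 μs − 0.605×4500 m / (2.998×10^8 m/s))
= 1.2559 × (14.719 μs) = 18.5 μs

Δt' ≈ 18.5 μs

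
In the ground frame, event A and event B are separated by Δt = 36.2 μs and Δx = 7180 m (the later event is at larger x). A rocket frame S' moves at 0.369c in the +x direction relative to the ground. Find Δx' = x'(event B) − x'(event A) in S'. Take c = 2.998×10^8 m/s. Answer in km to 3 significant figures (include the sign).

Δx' ≈ 3.42 km

γ = 1/√(1 − 0.369²) = 1.0759
Δx' = γ(Δx − vΔt) = 1.0759 × (7180 m − 0.369×(2.998×10^8 m/s)×36.2×10^-6 s)
= 1.0759 × (3175.3 m) = 3.42 km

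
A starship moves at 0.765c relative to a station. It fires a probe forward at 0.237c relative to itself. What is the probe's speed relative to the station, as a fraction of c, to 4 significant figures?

Relativistic velocity addition: u = (u' + v)/(1 + u'v/c²)
= (0.237 + 0.765)/(1 + 0.237×0.765) = 1.002/1.18131 = 0.8482

u ≈ 0.8482c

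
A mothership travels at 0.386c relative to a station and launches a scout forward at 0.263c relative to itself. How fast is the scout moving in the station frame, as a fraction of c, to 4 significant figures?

u ≈ 0.5892c

Compose boost 2: (0.263 + 0.386)/(1 + 0.263×0.386) = 0.6490/1.10152 = 0.5892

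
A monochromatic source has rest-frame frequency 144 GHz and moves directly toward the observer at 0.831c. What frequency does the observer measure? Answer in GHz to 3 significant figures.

Relativistic Doppler: f_obs = f_src √((1+β)/(1−β))
= 144 × √(1.8310/0.16900) = 144 × 3.2916 = 474 GHz

f_obs ≈ 474 GHz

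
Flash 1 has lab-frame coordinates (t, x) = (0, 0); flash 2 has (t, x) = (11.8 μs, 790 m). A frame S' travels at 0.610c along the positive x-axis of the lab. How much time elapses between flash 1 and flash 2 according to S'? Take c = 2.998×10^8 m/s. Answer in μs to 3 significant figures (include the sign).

Δt' ≈ 12.9 μs

γ = 1/√(1 − 0.610²) = 1.2620
Δt' = γ(Δt − vΔx/c²) = 1.2620 × (11.8 μs − 0.610×790 m / (2.998×10^8 m/s))
= 1.2620 × (10.193 μs) = 12.9 μs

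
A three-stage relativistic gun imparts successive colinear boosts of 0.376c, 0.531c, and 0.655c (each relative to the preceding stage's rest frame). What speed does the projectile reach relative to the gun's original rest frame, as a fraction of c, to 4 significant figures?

Compose boost 2: (0.531 + 0.376)/(1 + 0.531×0.376) = 0.9070/1.19966 = 0.756050
Compose boost 3: (0.655 + 0.756050)/(1 + 0.655×0.756050) = 1.41105/1.49521 = 0.9437

u ≈ 0.9437c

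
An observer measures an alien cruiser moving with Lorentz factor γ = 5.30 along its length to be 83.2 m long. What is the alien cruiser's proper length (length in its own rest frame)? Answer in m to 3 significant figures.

L₀ ≈ 441 m

γ = 5.30 (given)
L₀ = γL = 5.30 × 83.2 = 441 m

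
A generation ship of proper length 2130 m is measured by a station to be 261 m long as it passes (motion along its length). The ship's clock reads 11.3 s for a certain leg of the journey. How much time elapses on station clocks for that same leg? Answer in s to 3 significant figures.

Length contraction ⇒ γ = L₀/L = 2130/261 = 8.1609
Time dilation: Δt = γτ₀ = 8.1609 × 11.3 s = 92.2 s

Δt ≈ 92.2 s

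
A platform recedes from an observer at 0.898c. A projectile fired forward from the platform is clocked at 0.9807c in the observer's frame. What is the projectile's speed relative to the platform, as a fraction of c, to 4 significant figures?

Inverse velocity addition: u' = (u − v)/(1 − uv/c²)
= (0.9807 − 0.898)/(1 − 0.9807×0.898) = 0.08270/0.119331 = 0.6930

u' ≈ 0.6930c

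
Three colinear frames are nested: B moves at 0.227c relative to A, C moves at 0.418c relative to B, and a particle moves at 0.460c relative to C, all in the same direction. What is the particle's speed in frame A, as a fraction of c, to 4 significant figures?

u ≈ 0.8254c

Compose boost 2: (0.418 + 0.227)/(1 + 0.418×0.227) = 0.6450/1.09489 = 0.589102
Compose boost 3: (0.460 + 0.589102)/(1 + 0.460×0.589102) = 1.04910/1.27099 = 0.8254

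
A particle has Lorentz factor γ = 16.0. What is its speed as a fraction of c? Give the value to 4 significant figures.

β ≈ 0.9980

β = √(1 − 1/γ²) = √(1 − 1/16.0²) = √(0.996094) = 0.9980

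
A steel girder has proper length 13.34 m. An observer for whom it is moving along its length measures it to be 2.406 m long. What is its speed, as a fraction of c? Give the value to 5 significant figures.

β ≈ 0.98360

γ = L₀/L = 13.34/2.406 = 5.544472
β = √(1 − 1/γ²) = 0.98360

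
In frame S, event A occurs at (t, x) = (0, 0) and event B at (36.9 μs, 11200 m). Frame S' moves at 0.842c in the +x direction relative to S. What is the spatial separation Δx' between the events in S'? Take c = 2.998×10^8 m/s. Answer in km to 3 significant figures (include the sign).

Δx' ≈ 3.49 km

γ = 1/√(1 − 0.842²) = 1.8536
Δx' = γ(Δx − vΔt) = 1.8536 × (11200 m − 0.842×(2.998×10^8 m/s)×36.9×10^-6 s)
= 1.8536 × (1885.3 m) = 3.49 km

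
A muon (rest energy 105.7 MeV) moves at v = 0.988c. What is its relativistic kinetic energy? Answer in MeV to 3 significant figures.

γ = 1/√(1 − 0.988²) = 6.4744
K = (γ − 1)m₀c² = (6.4744 − 1) × 105.7 MeV = 5.4744 × 105.7 MeV = 579 MeV

K ≈ 579 MeV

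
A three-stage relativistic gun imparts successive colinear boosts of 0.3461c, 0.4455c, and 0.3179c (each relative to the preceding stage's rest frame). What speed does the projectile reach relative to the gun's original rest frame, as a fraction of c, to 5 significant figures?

u ≈ 0.82408c

Compose boost 2: (0.4455 + 0.3461)/(1 + 0.4455×0.3461) = 0.79160/1.154188 = 0.6858504
Compose boost 3: (0.3179 + 0.6858504)/(1 + 0.3179×0.6858504) = 1.003750/1.218032 = 0.82408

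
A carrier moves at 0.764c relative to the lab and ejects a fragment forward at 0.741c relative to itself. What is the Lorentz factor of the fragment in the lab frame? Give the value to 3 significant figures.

γ ≈ 3.61

u_lab = (0.741 + 0.764)/(1 + 0.741×0.764) = 1.505/1.56612 = 0.960971
γ = 1/√(1 − 0.960971²) = 3.61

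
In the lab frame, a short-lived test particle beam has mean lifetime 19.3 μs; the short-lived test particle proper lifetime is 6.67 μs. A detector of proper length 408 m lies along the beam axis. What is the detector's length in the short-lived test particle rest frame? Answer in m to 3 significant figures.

Time dilation ⇒ γ = Δt/τ₀ = 19.3/6.67 = 2.8936
Length contraction: L = L₀/γ = 408/2.8936 = 141 m

L ≈ 141 m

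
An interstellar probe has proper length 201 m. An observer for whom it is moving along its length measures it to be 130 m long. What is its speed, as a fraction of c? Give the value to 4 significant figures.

β ≈ 0.7627

γ = L₀/L = 201/130 = 1.54615
β = √(1 − 1/γ²) = 0.7627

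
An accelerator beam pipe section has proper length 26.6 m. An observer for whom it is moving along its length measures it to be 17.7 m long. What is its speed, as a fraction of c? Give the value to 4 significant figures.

β ≈ 0.7465

γ = L₀/L = 26.6/17.7 = 1.50282
β = √(1 − 1/γ²) = 0.7465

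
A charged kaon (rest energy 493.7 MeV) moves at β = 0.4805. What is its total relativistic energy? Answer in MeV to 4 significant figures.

E ≈ 562.9 MeV

γ = 1/√(1 − 0.4805²) = 1.14026
E = γm₀c² = 1.14026 × 493.7 MeV = 562.9 MeV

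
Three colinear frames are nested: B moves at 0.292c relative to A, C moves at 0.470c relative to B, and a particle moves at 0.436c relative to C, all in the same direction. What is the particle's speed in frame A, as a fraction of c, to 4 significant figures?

Compose boost 2: (0.470 + 0.292)/(1 + 0.470×0.292) = 0.7620/1.13724 = 0.670043
Compose boost 3: (0.436 + 0.670043)/(1 + 0.436×0.670043) = 1.10604/1.29214 = 0.8560

u ≈ 0.8560c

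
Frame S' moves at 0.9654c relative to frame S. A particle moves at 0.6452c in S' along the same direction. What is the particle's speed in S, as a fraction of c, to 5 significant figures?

Relativistic velocity addition: u = (u' + v)/(1 + u'v/c²)
= (0.6452 + 0.9654)/(1 + 0.6452×0.9654) = 1.6106/1.622876 = 0.99244

u ≈ 0.99244c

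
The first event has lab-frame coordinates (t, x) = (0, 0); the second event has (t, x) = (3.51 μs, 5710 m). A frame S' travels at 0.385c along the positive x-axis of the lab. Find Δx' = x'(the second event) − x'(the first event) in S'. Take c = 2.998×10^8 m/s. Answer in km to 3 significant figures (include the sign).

γ = 1/√(1 − 0.385²) = 1.0835
Δx' = γ(Δx − vΔt) = 1.0835 × (5710 m − 0.385×(2.998×10^8 m/s)×3.51×10^-6 s)
= 1.0835 × (5304.9 m) = 5.75 km

Δx' ≈ 5.75 km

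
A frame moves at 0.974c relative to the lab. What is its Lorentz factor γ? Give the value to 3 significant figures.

γ ≈ 4.41

γ = 1/√(1 − β²) = 1/√(1 − 0.974²) = 1/√(0.051324) = 4.41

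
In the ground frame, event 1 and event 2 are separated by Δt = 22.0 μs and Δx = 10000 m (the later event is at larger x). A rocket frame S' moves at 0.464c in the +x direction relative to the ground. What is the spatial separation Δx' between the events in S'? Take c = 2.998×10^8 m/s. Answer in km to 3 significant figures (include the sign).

Δx' ≈ 7.83 km

γ = 1/√(1 − 0.464²) = 1.1289
Δx' = γ(Δx − vΔt) = 1.1289 × (10000 m − 0.464×(2.998×10^8 m/s)×22.0×10^-6 s)
= 1.1289 × (6939.6 m) = 7.83 km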